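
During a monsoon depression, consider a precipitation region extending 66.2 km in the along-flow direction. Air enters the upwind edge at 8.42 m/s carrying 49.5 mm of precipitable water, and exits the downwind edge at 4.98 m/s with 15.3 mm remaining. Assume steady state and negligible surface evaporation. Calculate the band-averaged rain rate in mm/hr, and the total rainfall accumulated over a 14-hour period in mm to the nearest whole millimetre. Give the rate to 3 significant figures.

R ≈ 18.5 mm/hr; total ≈ 259 mm

Column moisture flux per unit crosswind length is F = V × PW.
Inflow: F_in = 8.42 × 49.5 = 416.79 mm·m/s
Outflow: F_out = 4.98 × 15.3 = 76.194 mm·m/s
Steady-state rate R = (F_in − F_out)/L = (416.79 − 76.194) / 66200 m = 5.145e-03 mm/s.
R = 5.145e-03 × 3600 = 18.5 mm/hr.
Over 14 h: total = 18.5 × 14 = 259 mm.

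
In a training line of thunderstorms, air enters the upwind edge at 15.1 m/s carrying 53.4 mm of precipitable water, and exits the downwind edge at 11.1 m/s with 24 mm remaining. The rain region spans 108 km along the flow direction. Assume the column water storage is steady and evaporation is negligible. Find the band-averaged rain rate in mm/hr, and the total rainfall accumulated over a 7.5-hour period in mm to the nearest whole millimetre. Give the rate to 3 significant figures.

R ≈ 18.0 mm/hr; total ≈ 135 mm

Column moisture flux per unit crosswind length is F = V × PW.
Inflow: F_in = 15.1 × 53.4 = 806.34 mm·m/s
Outflow: F_out = 11.1 × 24 = 266.4 mm·m/s
Steady-state rate R = (F_in − F_out)/L = (806.34 − 266.4) / 108000 m = 4.999e-03 mm/s.
R = 4.999e-03 × 3600 = 18.0 mm/hr.
Over 7.5 h: total = 18.0 × 7.5 = 135 mm.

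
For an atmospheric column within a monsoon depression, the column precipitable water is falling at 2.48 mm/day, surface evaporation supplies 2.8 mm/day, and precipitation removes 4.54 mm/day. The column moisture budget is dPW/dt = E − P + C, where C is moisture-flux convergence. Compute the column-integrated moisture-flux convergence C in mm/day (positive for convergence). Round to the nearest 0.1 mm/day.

C ≈ -0.7 mm/day

dPW/dt = -2.48 mm/day.
C = dPW/dt − E + P = (-2.48) − 2.8 + 4.54 = -0.7 mm/day.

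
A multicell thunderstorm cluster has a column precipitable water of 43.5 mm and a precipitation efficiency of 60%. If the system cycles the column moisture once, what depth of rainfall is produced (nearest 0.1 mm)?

Rainfall = ε × PW = 0.60 × 43.5 = 26.1 mm.

rainfall ≈ 26.1 mm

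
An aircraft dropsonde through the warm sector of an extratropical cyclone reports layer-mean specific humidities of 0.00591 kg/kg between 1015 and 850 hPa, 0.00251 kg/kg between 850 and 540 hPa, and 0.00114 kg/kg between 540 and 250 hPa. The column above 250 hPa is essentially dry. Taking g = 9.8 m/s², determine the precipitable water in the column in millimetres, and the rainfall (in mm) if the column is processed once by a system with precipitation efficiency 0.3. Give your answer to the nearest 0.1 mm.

PW ≈ 21.3 mm; rainfall ≈ 6.4 mm

Precipitable water is the column-integrated vapour mass per unit area: PW = (1/g) Σ q̄ Δp, with q in kg/kg and Δp in Pa (1 kg/m² of water = 1 mm).
Layer 1015–850 hPa: Δp = 165 hPa = 16500 Pa, q̄ = 0.00591 kg/kg → 0.00591 × 16500 / 9.8 = 9.95 mm
Layer 850–540 hPa: Δp = 310 hPa = 31000 Pa, q̄ = 0.00251 kg/kg → 0.00251 × 31000 / 9.8 = 7.94 mm
Layer 540–250 hPa: Δp = 290 hPa = 29000 Pa, q̄ = 0.00114 kg/kg → 0.00114 × 29000 / 9.8 = 3.37 mm
PW = 9.95 + 7.94 + 3.37 = 21.26 ≈ 21.3 mm.
Rainfall = ε × PW = 0.3 × 21.3 = 6.4 mm.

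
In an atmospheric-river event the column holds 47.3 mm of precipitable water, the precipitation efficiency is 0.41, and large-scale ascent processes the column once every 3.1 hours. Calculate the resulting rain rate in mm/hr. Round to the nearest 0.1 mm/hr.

Each overturning extracts ε × PW = 0.41 × 47.3 = 19.393 mm.
Rate = ε·PW / τ = 19.393 / 3.1 h = 6.3 mm/hr.

R ≈ 6.3 mm/hr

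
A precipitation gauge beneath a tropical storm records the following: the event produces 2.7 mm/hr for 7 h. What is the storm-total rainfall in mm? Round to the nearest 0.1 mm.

total ≈ 18.9 mm

Total = Σ Rᵢ Δtᵢ = 2.7 × 7
      = 18.9 = 18.9 mm.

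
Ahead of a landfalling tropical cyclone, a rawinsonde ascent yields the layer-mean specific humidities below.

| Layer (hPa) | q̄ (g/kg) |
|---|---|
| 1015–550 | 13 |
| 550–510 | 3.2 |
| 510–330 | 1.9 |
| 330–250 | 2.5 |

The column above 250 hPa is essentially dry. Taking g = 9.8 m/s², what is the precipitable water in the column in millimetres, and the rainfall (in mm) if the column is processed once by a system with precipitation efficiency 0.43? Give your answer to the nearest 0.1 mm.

PW ≈ 68.5 mm; rainfall ≈ 29.5 mm

Precipitable water is the column-integrated vapour mass per unit area: PW = (1/g) Σ q̄ Δp, with q in kg/kg and Δp in Pa (1 kg/m² of water = 1 mm).
Layer 1015–550 hPa: Δp = 465 hPa = 46500 Pa, q̄ = 0.013 kg/kg → 0.013 × 46500 / 9.8 = 61.68 mm
Layer 550–510 hPa: Δp = 40 hPa = 4000 Pa, q̄ = 0.0032 kg/kg → 0.0032 × 4000 / 9.8 = 1.31 mm
Layer 510–330 hPa: Δp = 180 hPa = 18000 Pa, q̄ = 0.0019 kg/kg → 0.0019 × 18000 / 9.8 = 3.49 mm
Layer 330–250 hPa: Δp = 80 hPa = 8000 Pa, q̄ = 0.0025 kg/kg → 0.0025 × 8000 / 9.8 = 2.04 mm
PW = 61.68 + 1.31 + 3.49 + 2.04 = 68.52 ≈ 68.5 mm.
Rainfall = ε × PW = 0.43 × 68.5 = 29.5 mm.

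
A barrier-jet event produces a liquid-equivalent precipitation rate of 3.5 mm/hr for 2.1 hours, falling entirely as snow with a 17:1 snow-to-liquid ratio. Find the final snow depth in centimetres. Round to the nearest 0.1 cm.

snow depth ≈ 12.5 cm

Liquid-equivalent depth = 3.5 × 2.1 = 7.35 mm.
Snow depth = 7.35 mm × 17 = 124.95 mm = 12.5 cm.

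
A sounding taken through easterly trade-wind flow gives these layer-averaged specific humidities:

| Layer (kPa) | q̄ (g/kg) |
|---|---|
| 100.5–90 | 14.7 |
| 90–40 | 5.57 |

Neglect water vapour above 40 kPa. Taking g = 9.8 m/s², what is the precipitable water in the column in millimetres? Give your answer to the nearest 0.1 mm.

Precipitable water is the column-integrated vapour mass per unit area: PW = (1/g) Σ q̄ Δp, with q in kg/kg and Δp in Pa (1 kg/m² of water = 1 mm).
Layer 100.5–90 kPa: Δp = 105 hPa = 10500 Pa, q̄ = 0.0147 kg/kg → 0.0147 × 10500 / 9.8 = 15.75 mm
Layer 90–40 kPa: Δp = 500 hPa = 50000 Pa, q̄ = 0.00557 kg/kg → 0.00557 × 50000 / 9.8 = 28.42 mm
PW = 15.75 + 28.42 = 44.17 ≈ 44.2 mm.

PW ≈ 44.2 mm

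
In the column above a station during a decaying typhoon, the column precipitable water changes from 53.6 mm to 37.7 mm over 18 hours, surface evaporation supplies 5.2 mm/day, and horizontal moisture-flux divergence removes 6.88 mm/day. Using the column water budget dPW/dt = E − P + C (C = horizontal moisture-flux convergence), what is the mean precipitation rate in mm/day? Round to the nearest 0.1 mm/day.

dPW/dt = (37.7 − 53.6) mm / (18/24 day) = -21.200 mm/day.
P = E + C − dPW/dt = 5.2 + (-6.88) − (-21.200) = 19.5 mm/day.

P ≈ 19.5 mm/day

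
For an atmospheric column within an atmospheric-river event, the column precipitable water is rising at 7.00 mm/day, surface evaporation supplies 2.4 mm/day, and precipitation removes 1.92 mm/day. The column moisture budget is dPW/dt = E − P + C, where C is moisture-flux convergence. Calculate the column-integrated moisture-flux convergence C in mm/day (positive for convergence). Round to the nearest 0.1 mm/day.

dPW/dt = +7.00 mm/day.
C = dPW/dt − E + P = (+7.00) − 2.4 + 1.92 = 6.5 mm/day.

C ≈ 6.5 mm/day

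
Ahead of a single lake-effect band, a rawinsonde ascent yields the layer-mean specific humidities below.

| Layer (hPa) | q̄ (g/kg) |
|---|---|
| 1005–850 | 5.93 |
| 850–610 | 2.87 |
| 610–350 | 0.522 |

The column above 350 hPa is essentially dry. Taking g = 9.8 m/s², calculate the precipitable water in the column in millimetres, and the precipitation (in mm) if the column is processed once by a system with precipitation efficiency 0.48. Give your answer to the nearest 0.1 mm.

Precipitable water is the column-integrated vapour mass per unit area: PW = (1/g) Σ q̄ Δp, with q in kg/kg and Δp in Pa (1 kg/m² of water = 1 mm).
Layer 1005–850 hPa: Δp = 155 hPa = 15500 Pa, q̄ = 0.00593 kg/kg → 0.00593 × 15500 / 9.8 = 9.38 mm
Layer 850–610 hPa: Δp = 240 hPa = 24000 Pa, q̄ = 0.00287 kg/kg → 0.00287 × 24000 / 9.8 = 7.03 mm
Layer 610–350 hPa: Δp = 260 hPa = 26000 Pa, q̄ = 0.000522 kg/kg → 0.000522 × 26000 / 9.8 = 1.38 mm
PW = 9.38 + 7.03 + 1.38 = 17.79 ≈ 17.8 mm.
Precipitation = ε × PW = 0.48 × 17.8 = 8.5 mm.

PW ≈ 17.8 mm; precipitation ≈ 8.5 mm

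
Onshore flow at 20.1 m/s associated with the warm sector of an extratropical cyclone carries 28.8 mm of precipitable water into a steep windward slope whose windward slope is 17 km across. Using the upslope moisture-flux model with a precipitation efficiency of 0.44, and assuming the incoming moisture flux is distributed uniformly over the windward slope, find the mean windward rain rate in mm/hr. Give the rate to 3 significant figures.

Incoming column moisture flux per unit ridge length: F = V × PW = 20.1 × 28.8 = 578.88 mm·m/s.
Spread over the 17 km slope with efficiency ε = 0.44: R = ε·F/W = 0.44 × 578.88 / 17000 m = 1.498e-02 mm/s.
R = 1.498e-02 × 3600 = 53.9 mm/hr.

R ≈ 53.9 mm/hr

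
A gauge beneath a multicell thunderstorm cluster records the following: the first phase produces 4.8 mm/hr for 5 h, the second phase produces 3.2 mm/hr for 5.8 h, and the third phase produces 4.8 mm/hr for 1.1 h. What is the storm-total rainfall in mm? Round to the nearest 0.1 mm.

Total = Σ Rᵢ Δtᵢ = 4.8 × 5 + 3.2 × 5.8 + 4.8 × 1.1
      = 24 + 18.56 + 5.28 = 47.8 mm.

total ≈ 47.8 mm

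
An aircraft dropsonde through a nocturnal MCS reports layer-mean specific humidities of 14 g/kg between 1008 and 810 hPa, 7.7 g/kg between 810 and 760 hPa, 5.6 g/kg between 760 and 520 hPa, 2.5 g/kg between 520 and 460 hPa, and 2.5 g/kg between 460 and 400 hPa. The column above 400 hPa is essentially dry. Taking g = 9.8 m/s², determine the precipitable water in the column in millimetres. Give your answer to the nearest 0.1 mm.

PW ≈ 49.0 mm

Precipitable water is the column-integrated vapour mass per unit area: PW = (1/g) Σ q̄ Δp, with q in kg/kg and Δp in Pa (1 kg/m² of water = 1 mm).
Layer 1008–810 hPa: Δp = 198 hPa = 19800 Pa, q̄ = 0.014 kg/kg → 0.014 × 19800 / 9.8 = 28.29 mm
Layer 810–760 hPa: Δp = 50 hPa = 5000 Pa, q̄ = 0.0077 kg/kg → 0.0077 × 5000 / 9.8 = 3.93 mm
Layer 760–520 hPa: Δp = 240 hPa = 24000 Pa, q̄ = 0.0056 kg/kg → 0.0056 × 24000 / 9.8 = 13.71 mm
Layer 520–460 hPa: Δp = 60 hPa = 6000 Pa, q̄ = 0.0025 kg/kg → 0.0025 × 6000 / 9.8 = 1.53 mm
Layer 460–400 hPa: Δp = 60 hPa = 6000 Pa, q̄ = 0.0025 kg/kg → 0.0025 × 6000 / 9.8 = 1.53 mm
PW = 28.29 + 3.93 + 13.71 + 1.53 + 1.53 = 48.99 ≈ 49.0 mm.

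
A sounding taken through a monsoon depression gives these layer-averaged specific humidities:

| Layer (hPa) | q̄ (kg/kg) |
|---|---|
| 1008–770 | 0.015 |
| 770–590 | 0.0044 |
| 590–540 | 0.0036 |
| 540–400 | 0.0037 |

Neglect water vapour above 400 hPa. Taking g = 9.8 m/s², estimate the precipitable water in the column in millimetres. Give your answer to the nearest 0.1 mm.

PW ≈ 51.6 mm

Precipitable water is the column-integrated vapour mass per unit area: PW = (1/g) Σ q̄ Δp, with q in kg/kg and Δp in Pa (1 kg/m² of water = 1 mm).
Layer 1008–770 hPa: Δp = 238 hPa = 23800 Pa, q̄ = 0.015 kg/kg → 0.015 × 23800 / 9.8 = 36.43 mm
Layer 770–590 hPa: Δp = 180 hPa = 18000 Pa, q̄ = 0.0044 kg/kg → 0.0044 × 18000 / 9.8 = 8.08 mm
Layer 590–540 hPa: Δp = 50 hPa = 5000 Pa, q̄ = 0.0036 kg/kg → 0.0036 × 5000 / 9.8 = 1.84 mm
Layer 540–400 hPa: Δp = 140 hPa = 14000 Pa, q̄ = 0.0037 kg/kg → 0.0037 × 14000 / 9.8 = 5.29 mm
PW = 36.43 + 8.08 + 1.84 + 5.29 = 51.64 ≈ 51.6 mm.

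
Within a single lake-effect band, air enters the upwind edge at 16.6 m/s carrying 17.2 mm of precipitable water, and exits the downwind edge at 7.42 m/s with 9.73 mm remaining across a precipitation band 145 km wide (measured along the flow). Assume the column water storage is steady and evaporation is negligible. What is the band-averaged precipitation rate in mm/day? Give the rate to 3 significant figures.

Column moisture flux per unit crosswind length is F = V × PW.
Inflow: F_in = 16.6 × 17.2 = 285.52 mm·m/s
Outflow: F_out = 7.42 × 9.73 = 72.1966 mm·m/s
Steady-state rate R = (F_in − F_out)/L = (285.52 − 72.1966) / 145000 m = 1.471e-03 mm/s.
R = 1.471e-03 × 3600 × 24 = 127 mm/day.

R ≈ 127 mm/day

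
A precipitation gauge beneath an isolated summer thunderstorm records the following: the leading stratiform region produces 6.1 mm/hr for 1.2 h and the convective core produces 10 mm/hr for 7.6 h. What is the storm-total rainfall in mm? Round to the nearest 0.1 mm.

Total = Σ Rᵢ Δtᵢ = 6.1 × 1.2 + 10 × 7.6
      = 7.32 + 76 = 83.3 mm.

total ≈ 83.3 mm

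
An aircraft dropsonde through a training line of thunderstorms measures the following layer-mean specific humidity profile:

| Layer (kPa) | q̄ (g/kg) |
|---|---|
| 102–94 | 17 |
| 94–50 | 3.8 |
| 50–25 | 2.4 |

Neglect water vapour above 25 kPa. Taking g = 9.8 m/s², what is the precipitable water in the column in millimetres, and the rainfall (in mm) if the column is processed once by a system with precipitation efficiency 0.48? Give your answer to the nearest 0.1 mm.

Precipitable water is the column-integrated vapour mass per unit area: PW = (1/g) Σ q̄ Δp, with q in kg/kg and Δp in Pa (1 kg/m² of water = 1 mm).
Layer 102–94 kPa: Δp = 80 hPa = 8000 Pa, q̄ = 0.017 kg/kg → 0.017 × 8000 / 9.8 = 13.88 mm
Layer 94–50 kPa: Δp = 440 hPa = 44000 Pa, q̄ = 0.0038 kg/kg → 0.0038 × 44000 / 9.8 = 17.06 mm
Layer 50–25 kPa: Δp = 250 hPa = 25000 Pa, q̄ = 0.0024 kg/kg → 0.0024 × 25000 / 9.8 = 6.12 mm
PW = 13.88 + 17.06 + 6.12 = 37.06 ≈ 37.1 mm.
Rainfall = ε × PW = 0.48 × 37.1 = 17.8 mm.

PW ≈ 37.1 mm; rainfall ≈ 17.8 mm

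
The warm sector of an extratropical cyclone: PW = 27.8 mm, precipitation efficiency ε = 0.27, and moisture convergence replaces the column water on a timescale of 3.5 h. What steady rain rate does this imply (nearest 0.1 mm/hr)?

R ≈ 2.1 mm/hr

Each overturning extracts ε × PW = 0.27 × 27.8 = 7.506 mm.
Rate = ε·PW / τ = 7.506 / 3.5 h = 2.1 mm/hr.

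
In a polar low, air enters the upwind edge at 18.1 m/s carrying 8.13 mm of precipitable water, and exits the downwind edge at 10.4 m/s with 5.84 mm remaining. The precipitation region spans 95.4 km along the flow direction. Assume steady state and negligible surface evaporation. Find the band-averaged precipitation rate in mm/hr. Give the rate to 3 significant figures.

R ≈ 3.26 mm/hr

Column moisture flux per unit crosswind length is F = V × PW.
Inflow: F_in = 18.1 × 8.13 = 147.153 mm·m/s
Outflow: F_out = 10.4 × 5.84 = 60.736 mm·m/s
Steady-state rate R = (F_in − F_out)/L = (147.153 − 60.736) / 95400 m = 9.058e-04 mm/s.
R = 9.058e-04 × 3600 = 3.26 mm/hr.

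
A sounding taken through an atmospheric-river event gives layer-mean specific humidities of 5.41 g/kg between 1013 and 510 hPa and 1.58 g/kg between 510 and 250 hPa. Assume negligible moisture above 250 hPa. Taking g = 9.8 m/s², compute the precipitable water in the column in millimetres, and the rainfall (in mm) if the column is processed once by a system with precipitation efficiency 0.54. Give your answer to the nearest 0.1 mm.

PW ≈ 32.0 mm; rainfall ≈ 17.3 mm

Precipitable water is the column-integrated vapour mass per unit area: PW = (1/g) Σ q̄ Δp, with q in kg/kg and Δp in Pa (1 kg/m² of water = 1 mm).
Layer 1013–510 hPa: Δp = 503 hPa = 50300 Pa, q̄ = 0.00541 kg/kg → 0.00541 × 50300 / 9.8 = 27.77 mm
Layer 510–250 hPa: Δp = 260 hPa = 26000 Pa, q̄ = 0.00158 kg/kg → 0.00158 × 26000 / 9.8 = 4.19 mm
PW = 27.77 + 4.19 = 31.96 ≈ 32.0 mm.
Rainfall = ε × PW = 0.54 × 32.0 = 17.3 mm.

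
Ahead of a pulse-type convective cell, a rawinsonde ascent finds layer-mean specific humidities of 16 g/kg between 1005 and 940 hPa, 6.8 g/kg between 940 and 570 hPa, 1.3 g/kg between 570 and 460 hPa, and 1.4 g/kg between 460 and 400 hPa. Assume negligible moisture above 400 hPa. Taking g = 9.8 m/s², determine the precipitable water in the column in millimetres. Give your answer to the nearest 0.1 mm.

PW ≈ 38.6 mm

Precipitable water is the column-integrated vapour mass per unit area: PW = (1/g) Σ q̄ Δp, with q in kg/kg and Δp in Pa (1 kg/m² of water = 1 mm).
Layer 1005–940 hPa: Δp = 65 hPa = 6500 Pa, q̄ = 0.016 kg/kg → 0.016 × 6500 / 9.8 = 10.61 mm
Layer 940–570 hPa: Δp = 370 hPa = 37000 Pa, q̄ = 0.0068 kg/kg → 0.0068 × 37000 / 9.8 = 25.67 mm
Layer 570–460 hPa: Δp = 110 hPa = 11000 Pa, q̄ = 0.0013 kg/kg → 0.0013 × 11000 / 9.8 = 1.46 mm
Layer 460–400 hPa: Δp = 60 hPa = 6000 Pa, q̄ = 0.0014 kg/kg → 0.0014 × 6000 / 9.8 = 0.86 mm
PW = 10.61 + 25.67 + 1.46 + 0.86 = 38.60 ≈ 38.6 mm.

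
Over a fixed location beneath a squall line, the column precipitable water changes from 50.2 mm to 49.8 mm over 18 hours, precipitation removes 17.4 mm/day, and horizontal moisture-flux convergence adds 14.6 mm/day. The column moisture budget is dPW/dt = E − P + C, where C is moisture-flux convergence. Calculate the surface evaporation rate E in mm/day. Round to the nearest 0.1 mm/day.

E ≈ 2.3 mm/day

dPW/dt = (49.8 − 50.2) mm / (18/24 day) = -0.533 mm/day.
E = dPW/dt + P − C = (-0.533) + 17.4 − (14.6) = 2.3 mm/day.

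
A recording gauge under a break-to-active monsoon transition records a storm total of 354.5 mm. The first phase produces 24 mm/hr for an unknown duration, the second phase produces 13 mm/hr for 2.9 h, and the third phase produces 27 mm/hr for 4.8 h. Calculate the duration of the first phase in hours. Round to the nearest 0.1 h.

duration ≈ 7.8 h

Known phases: 13 × 2.9 + 27 × 4.8 = 37.7 + 129.6 = 167.3 mm.
Remaining depth = 354.5 − 167.3 = 187.2 mm.
Duration = 187.2 / 24 = 7.8 h.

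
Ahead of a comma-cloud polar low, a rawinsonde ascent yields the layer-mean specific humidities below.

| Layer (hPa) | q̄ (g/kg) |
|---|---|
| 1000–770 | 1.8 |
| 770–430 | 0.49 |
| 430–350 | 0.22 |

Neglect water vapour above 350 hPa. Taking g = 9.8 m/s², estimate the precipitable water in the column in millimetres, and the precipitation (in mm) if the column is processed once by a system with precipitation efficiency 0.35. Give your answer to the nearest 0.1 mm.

Precipitable water is the column-integrated vapour mass per unit area: PW = (1/g) Σ q̄ Δp, with q in kg/kg and Δp in Pa (1 kg/m² of water = 1 mm).
Layer 1000–770 hPa: Δp = 230 hPa = 23000 Pa, q̄ = 0.0018 kg/kg → 0.0018 × 23000 / 9.8 = 4.22 mm
Layer 770–430 hPa: Δp = 340 hPa = 34000 Pa, q̄ = 0.00049 kg/kg → 0.00049 × 34000 / 9.8 = 1.70 mm
Layer 430–350 hPa: Δp = 80 hPa = 8000 Pa, q̄ = 0.00022 kg/kg → 0.00022 × 8000 / 9.8 = 0.18 mm
PW = 4.22 + 1.70 + 0.18 = 6.10 ≈ 6.1 mm.
Precipitation = ε × PW = 0.35 × 6.1 = 2.1 mm.

PW ≈ 6.1 mm; precipitation ≈ 2.1 mm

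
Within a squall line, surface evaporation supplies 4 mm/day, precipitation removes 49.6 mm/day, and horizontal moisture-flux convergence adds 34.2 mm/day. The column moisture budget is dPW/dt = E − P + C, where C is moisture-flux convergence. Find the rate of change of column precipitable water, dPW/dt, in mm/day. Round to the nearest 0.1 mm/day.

dPW/dt ≈ -11.4 mm/day

dPW/dt = E − P + C = 4 − 49.6 + (34.2) = -11.4 mm/day.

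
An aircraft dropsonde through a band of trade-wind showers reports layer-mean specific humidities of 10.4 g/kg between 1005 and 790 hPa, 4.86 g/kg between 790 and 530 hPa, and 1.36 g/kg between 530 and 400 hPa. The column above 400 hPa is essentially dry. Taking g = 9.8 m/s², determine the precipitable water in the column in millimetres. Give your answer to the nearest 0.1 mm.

PW ≈ 37.5 mm

Precipitable water is the column-integrated vapour mass per unit area: PW = (1/g) Σ q̄ Δp, with q in kg/kg and Δp in Pa (1 kg/m² of water = 1 mm).
Layer 1005–790 hPa: Δp = 215 hPa = 21500 Pa, q̄ = 0.0104 kg/kg → 0.0104 × 21500 / 9.8 = 22.82 mm
Layer 790–530 hPa: Δp = 260 hPa = 26000 Pa, q̄ = 0.00486 kg/kg → 0.00486 × 26000 / 9.8 = 12.89 mm
Layer 530–400 hPa: Δp = 130 hPa = 13000 Pa, q̄ = 0.00136 kg/kg → 0.00136 × 13000 / 9.8 = 1.80 mm
PW = 22.82 + 12.89 + 1.80 = 37.51 ≈ 37.5 mm.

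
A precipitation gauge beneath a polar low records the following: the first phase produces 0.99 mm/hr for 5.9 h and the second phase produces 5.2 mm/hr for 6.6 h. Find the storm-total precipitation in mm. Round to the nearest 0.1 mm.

Total = Σ Rᵢ Δtᵢ = 0.99 × 5.9 + 5.2 × 6.6
      = 5.841 + 34.32 = 40.2 mm.

total ≈ 40.2 mm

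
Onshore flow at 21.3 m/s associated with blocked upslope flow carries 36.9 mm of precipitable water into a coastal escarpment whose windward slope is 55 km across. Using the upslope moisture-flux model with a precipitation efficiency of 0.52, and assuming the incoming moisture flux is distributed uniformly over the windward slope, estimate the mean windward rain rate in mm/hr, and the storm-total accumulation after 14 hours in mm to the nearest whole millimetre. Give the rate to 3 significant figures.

R ≈ 26.8 mm/hr; total ≈ 375 mm

Incoming column moisture flux per unit ridge length: F = V × PW = 21.3 × 36.9 = 785.97 mm·m/s.
Spread over the 55 km slope with efficiency ε = 0.52: R = ε·F/W = 0.52 × 785.97 / 55000 m = 7.431e-03 mm/s.
R = 7.431e-03 × 3600 = 26.8 mm/hr.
Over 14 h: total = 26.8 × 14 = 375.2 ≈ 375 mm.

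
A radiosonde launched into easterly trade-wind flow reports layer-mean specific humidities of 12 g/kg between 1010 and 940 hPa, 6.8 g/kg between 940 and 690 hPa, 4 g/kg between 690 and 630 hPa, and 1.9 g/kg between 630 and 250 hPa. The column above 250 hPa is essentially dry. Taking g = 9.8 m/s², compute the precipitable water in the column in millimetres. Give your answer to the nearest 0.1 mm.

Precipitable water is the column-integrated vapour mass per unit area: PW = (1/g) Σ q̄ Δp, with q in kg/kg and Δp in Pa (1 kg/m² of water = 1 mm).
Layer 1010–940 hPa: Δp = 70 hPa = 7000 Pa, q̄ = 0.012 kg/kg → 0.012 × 7000 / 9.8 = 8.57 mm
Layer 940–690 hPa: Δp = 250 hPa = 25000 Pa, q̄ = 0.0068 kg/kg → 0.0068 × 25000 / 9.8 = 17.35 mm
Layer 690–630 hPa: Δp = 60 hPa = 6000 Pa, q̄ = 0.004 kg/kg → 0.004 × 6000 / 9.8 = 2.45 mm
Layer 630–250 hPa: Δp = 380 hPa = 38000 Pa, q̄ = 0.0019 kg/kg → 0.0019 × 38000 / 9.8 = 7.37 mm
PW = 8.57 + 17.35 + 2.45 + 7.37 = 35.74 ≈ 35.7 mm.

PW ≈ 35.7 mm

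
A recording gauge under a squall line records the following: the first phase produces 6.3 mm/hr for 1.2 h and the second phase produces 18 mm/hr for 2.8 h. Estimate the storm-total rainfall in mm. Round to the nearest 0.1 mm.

Total = Σ Rᵢ Δtᵢ = 6.3 × 1.2 + 18 × 2.8
      = 7.56 + 50.4 = 58.0 mm.

total ≈ 58.0 mm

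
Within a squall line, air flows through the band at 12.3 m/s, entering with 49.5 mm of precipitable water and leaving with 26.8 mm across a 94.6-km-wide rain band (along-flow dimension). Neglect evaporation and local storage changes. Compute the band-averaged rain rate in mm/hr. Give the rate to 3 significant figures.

R ≈ 10.6 mm/hr

Column moisture flux per unit crosswind length is F = V × PW.
Inflow: F_in = 12.3 × 49.5 = 608.85 mm·m/s
Outflow: F_out = 12.3 × 26.8 = 329.64 mm·m/s
Steady-state rate R = (F_in − F_out)/L = (608.85 − 329.64) / 94600 m = 2.951e-03 mm/s.
R = 2.951e-03 × 3600 = 10.6 mm/hr.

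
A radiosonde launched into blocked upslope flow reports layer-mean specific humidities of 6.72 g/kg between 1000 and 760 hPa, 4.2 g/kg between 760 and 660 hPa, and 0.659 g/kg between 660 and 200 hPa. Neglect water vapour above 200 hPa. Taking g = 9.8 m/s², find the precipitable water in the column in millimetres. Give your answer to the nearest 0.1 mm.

PW ≈ 23.8 mm

Precipitable water is the column-integrated vapour mass per unit area: PW = (1/g) Σ q̄ Δp, with q in kg/kg and Δp in Pa (1 kg/m² of water = 1 mm).
Layer 1000–760 hPa: Δp = 240 hPa = 24000 Pa, q̄ = 0.00672 kg/kg → 0.00672 × 24000 / 9.8 = 16.46 mm
Layer 760–660 hPa: Δp = 100 hPa = 10000 Pa, q̄ = 0.0042 kg/kg → 0.0042 × 10000 / 9.8 = 4.29 mm
Layer 660–200 hPa: Δp = 460 hPa = 46000 Pa, q̄ = 0.000659 kg/kg → 0.000659 × 46000 / 9.8 = 3.09 mm
PW = 16.46 + 4.29 + 3.09 = 23.84 ≈ 23.8 mm.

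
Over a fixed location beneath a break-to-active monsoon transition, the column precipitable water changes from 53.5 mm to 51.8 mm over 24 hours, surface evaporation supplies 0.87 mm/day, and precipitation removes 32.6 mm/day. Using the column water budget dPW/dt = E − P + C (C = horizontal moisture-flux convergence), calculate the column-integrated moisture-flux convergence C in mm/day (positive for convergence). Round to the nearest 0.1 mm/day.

dPW/dt = (51.8 − 53.5) mm / (24/24 day) = -1.700 mm/day.
C = dPW/dt − E + P = (-1.700) − 0.87 + 32.6 = 30.0 mm/day.

C ≈ 30.0 mm/day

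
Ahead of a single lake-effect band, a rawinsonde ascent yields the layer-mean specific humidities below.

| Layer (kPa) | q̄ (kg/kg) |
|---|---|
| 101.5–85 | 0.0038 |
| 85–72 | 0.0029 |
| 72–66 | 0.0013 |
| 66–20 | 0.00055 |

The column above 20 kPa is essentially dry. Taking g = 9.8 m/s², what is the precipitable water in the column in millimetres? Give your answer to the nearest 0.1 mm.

Precipitable water is the column-integrated vapour mass per unit area: PW = (1/g) Σ q̄ Δp, with q in kg/kg and Δp in Pa (1 kg/m² of water = 1 mm).
Layer 101.5–85 kPa: Δp = 165 hPa = 16500 Pa, q̄ = 0.0038 kg/kg → 0.0038 × 16500 / 9.8 = 6.40 mm
Layer 85–72 kPa: Δp = 130 hPa = 13000 Pa, q̄ = 0.0029 kg/kg → 0.0029 × 13000 / 9.8 = 3.85 mm
Layer 72–66 kPa: Δp = 60 hPa = 6000 Pa, q̄ = 0.0013 kg/kg → 0.0013 × 6000 / 9.8 = 0.80 mm
Layer 66–20 kPa: Δp = 460 hPa = 46000 Pa, q̄ = 0.00055 kg/kg → 0.00055 × 46000 / 9.8 = 2.58 mm
PW = 6.40 + 3.85 + 0.80 + 2.58 = 13.63 ≈ 13.6 mm.

PW ≈ 13.6 mm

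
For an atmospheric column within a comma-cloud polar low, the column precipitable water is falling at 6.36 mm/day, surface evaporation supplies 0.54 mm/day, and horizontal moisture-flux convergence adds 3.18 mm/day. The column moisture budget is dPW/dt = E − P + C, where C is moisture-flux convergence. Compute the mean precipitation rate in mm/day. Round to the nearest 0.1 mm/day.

dPW/dt = -6.36 mm/day.
P = E + C − dPW/dt = 0.54 + (3.18) − (-6.36) = 10.1 mm/day.

P ≈ 10.1 mm/day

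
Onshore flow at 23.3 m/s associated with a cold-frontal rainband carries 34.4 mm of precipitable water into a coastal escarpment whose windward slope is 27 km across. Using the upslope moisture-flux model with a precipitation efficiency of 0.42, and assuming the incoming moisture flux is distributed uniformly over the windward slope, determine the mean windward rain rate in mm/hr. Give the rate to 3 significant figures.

R ≈ 44.9 mm/hr

Incoming column moisture flux per unit ridge length: F = V × PW = 23.3 × 34.4 = 801.52 mm·m/s.
Spread over the 27 km slope with efficiency ε = 0.42: R = ε·F/W = 0.42 × 801.52 / 27000 m = 1.247e-02 mm/s.
R = 1.247e-02 × 3600 = 44.9 mm/hr.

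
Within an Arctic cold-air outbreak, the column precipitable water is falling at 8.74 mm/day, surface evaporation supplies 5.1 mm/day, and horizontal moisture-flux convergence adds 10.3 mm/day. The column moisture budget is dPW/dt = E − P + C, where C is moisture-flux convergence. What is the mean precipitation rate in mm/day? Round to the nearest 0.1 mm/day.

dPW/dt = -8.74 mm/day.
P = E + C − dPW/dt = 5.1 + (10.3) − (-8.74) = 24.1 mm/day.

P ≈ 24.1 mm/day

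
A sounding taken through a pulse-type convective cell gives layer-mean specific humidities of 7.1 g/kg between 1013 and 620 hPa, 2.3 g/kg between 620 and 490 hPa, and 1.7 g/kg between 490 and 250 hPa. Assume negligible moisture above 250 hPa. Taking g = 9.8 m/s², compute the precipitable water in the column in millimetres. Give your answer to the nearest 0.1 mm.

Precipitable water is the column-integrated vapour mass per unit area: PW = (1/g) Σ q̄ Δp, with q in kg/kg and Δp in Pa (1 kg/m² of water = 1 mm).
Layer 1013–620 hPa: Δp = 393 hPa = 39300 Pa, q̄ = 0.0071 kg/kg → 0.0071 × 39300 / 9.8 = 28.47 mm
Layer 620–490 hPa: Δp = 130 hPa = 13000 Pa, q̄ = 0.0023 kg/kg → 0.0023 × 13000 / 9.8 = 3.05 mm
Layer 490–250 hPa: Δp = 240 hPa = 24000 Pa, q̄ = 0.0017 kg/kg → 0.0017 × 24000 / 9.8 = 4.16 mm
PW = 28.47 + 3.05 + 4.16 = 35.68 ≈ 35.7 mm.

PW ≈ 35.7 mm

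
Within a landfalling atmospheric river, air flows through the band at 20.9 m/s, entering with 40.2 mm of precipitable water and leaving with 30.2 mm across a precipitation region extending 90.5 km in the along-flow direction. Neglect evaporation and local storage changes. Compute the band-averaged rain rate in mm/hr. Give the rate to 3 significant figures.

R ≈ 8.31 mm/hr

Column moisture flux per unit crosswind length is F = V × PW.
Inflow: F_in = 20.9 × 40.2 = 840.18 mm·m/s
Outflow: F_out = 20.9 × 30.2 = 631.18 mm·m/s
Steady-state rate R = (F_in − F_out)/L = (840.18 − 631.18) / 90500 m = 2.309e-03 mm/s.
R = 2.309e-03 × 3600 = 8.31 mm/hr.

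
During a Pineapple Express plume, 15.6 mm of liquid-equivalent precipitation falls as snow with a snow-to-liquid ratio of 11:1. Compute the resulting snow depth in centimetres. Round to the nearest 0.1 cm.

Snow depth = liquid × ratio = 15.6 mm × 11 = 171.6 mm = 17.2 cm.

snow depth ≈ 17.2 cm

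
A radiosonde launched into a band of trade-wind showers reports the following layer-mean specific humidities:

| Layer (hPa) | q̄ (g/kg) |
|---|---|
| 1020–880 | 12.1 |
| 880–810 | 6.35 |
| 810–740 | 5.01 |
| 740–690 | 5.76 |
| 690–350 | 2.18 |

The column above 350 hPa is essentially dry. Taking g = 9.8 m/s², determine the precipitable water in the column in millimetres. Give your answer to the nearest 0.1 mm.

PW ≈ 35.9 mm

Precipitable water is the column-integrated vapour mass per unit area: PW = (1/g) Σ q̄ Δp, with q in kg/kg and Δp in Pa (1 kg/m² of water = 1 mm).
Layer 1020–880 hPa: Δp = 140 hPa = 14000 Pa, q̄ = 0.0121 kg/kg → 0.0121 × 14000 / 9.8 = 17.29 mm
Layer 880–810 hPa: Δp = 70 hPa = 7000 Pa, q̄ = 0.00635 kg/kg → 0.00635 × 7000 / 9.8 = 4.54 mm
Layer 810–740 hPa: Δp = 70 hPa = 7000 Pa, q̄ = 0.00501 kg/kg → 0.00501 × 7000 / 9.8 = 3.58 mm
Layer 740–690 hPa: Δp = 50 hPa = 5000 Pa, q̄ = 0.00576 kg/kg → 0.00576 × 5000 / 9.8 = 2.94 mm
Layer 690–350 hPa: Δp = 340 hPa = 34000 Pa, q̄ = 0.00218 kg/kg → 0.00218 × 34000 / 9.8 = 7.56 mm
PW = 17.29 + 4.54 + 3.58 + 2.94 + 7.56 = 35.91 ≈ 35.9 mm.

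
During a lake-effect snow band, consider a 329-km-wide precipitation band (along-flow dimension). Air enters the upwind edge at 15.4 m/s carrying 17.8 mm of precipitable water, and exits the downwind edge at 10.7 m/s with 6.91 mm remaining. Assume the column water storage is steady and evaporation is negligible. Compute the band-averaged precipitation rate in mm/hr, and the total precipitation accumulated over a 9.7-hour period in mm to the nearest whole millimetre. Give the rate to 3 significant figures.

R ≈ 2.19 mm/hr; total ≈ 21 mm

Column moisture flux per unit crosswind length is F = V × PW.
Inflow: F_in = 15.4 × 17.8 = 274.12 mm·m/s
Outflow: F_out = 10.7 × 6.91 = 73.937 mm·m/s
Steady-state rate R = (F_in − F_out)/L = (274.12 − 73.937) / 329000 m = 6.085e-04 mm/s.
R = 6.085e-04 × 3600 = 2.19 mm/hr.
Over 9.7 h: total = 2.19 × 9.7 = 21.243 ≈ 21 mm.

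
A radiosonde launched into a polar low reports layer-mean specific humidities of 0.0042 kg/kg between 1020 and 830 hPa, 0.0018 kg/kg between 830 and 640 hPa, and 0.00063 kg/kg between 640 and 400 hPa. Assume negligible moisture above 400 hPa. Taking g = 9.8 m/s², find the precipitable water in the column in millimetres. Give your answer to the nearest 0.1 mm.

Precipitable water is the column-integrated vapour mass per unit area: PW = (1/g) Σ q̄ Δp, with q in kg/kg and Δp in Pa (1 kg/m² of water = 1 mm).
Layer 1020–830 hPa: Δp = 190 hPa = 19000 Pa, q̄ = 0.0042 kg/kg → 0.0042 × 19000 / 9.8 = 8.14 mm
Layer 830–640 hPa: Δp = 190 hPa = 19000 Pa, q̄ = 0.0018 kg/kg → 0.0018 × 19000 / 9.8 = 3.49 mm
Layer 640–400 hPa: Δp = 240 hPa = 24000 Pa, q̄ = 0.00063 kg/kg → 0.00063 × 24000 / 9.8 = 1.54 mm
PW = 8.14 + 3.49 + 1.54 = 13.17 ≈ 13.2 mm.

PW ≈ 13.2 mm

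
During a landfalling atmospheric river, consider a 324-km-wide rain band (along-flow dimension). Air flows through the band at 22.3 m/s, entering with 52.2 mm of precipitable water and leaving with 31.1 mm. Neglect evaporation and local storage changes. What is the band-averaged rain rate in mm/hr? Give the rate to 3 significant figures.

R ≈ 5.23 mm/hr

Column moisture flux per unit crosswind length is F = V × PW.
Inflow: F_in = 22.3 × 52.2 = 1164.06 mm·m/s
Outflow: F_out = 22.3 × 31.1 = 693.53 mm·m/s
Steady-state rate R = (F_in − F_out)/L = (1164.06 − 693.53) / 324000 m = 1.452e-03 mm/s.
R = 1.452e-03 × 3600 = 5.23 mm/hr.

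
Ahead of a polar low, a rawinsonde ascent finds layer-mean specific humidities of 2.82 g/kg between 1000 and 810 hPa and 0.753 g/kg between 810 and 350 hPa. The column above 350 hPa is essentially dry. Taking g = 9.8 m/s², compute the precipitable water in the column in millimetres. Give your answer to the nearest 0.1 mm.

Precipitable water is the column-integrated vapour mass per unit area: PW = (1/g) Σ q̄ Δp, with q in kg/kg and Δp in Pa (1 kg/m² of water = 1 mm).
Layer 1000–810 hPa: Δp = 190 hPa = 19000 Pa, q̄ = 0.00282 kg/kg → 0.00282 × 19000 / 9.8 = 5.47 mm
Layer 810–350 hPa: Δp = 460 hPa = 46000 Pa, q̄ = 0.000753 kg/kg → 0.000753 × 46000 / 9.8 = 3.53 mm
PW = 5.47 + 3.53 = 9.00 ≈ 9.0 mm.

PW ≈ 9.0 mm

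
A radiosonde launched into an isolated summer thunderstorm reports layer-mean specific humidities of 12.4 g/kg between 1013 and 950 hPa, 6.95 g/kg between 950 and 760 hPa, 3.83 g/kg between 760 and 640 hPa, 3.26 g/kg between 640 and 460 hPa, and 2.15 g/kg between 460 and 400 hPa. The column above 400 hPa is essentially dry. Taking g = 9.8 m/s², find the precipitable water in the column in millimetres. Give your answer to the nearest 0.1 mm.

PW ≈ 33.4 mm

Precipitable water is the column-integrated vapour mass per unit area: PW = (1/g) Σ q̄ Δp, with q in kg/kg and Δp in Pa (1 kg/m² of water = 1 mm).
Layer 1013–950 hPa: Δp = 63 hPa = 6300 Pa, q̄ = 0.0124 kg/kg → 0.0124 × 6300 / 9.8 = 7.97 mm
Layer 950–760 hPa: Δp = 190 hPa = 19000 Pa, q̄ = 0.00695 kg/kg → 0.00695 × 19000 / 9.8 = 13.47 mm
Layer 760–640 hPa: Δp = 120 hPa = 12000 Pa, q̄ = 0.00383 kg/kg → 0.00383 × 12000 / 9.8 = 4.69 mm
Layer 640–460 hPa: Δp = 180 hPa = 18000 Pa, q̄ = 0.00326 kg/kg → 0.00326 × 18000 / 9.8 = 5.99 mm
Layer 460–400 hPa: Δp = 60 hPa = 6000 Pa, q̄ = 0.00215 kg/kg → 0.00215 × 6000 / 9.8 = 1.32 mm
PW = 7.97 + 13.47 + 4.69 + 5.99 + 1.32 = 33.44 ≈ 33.4 mm.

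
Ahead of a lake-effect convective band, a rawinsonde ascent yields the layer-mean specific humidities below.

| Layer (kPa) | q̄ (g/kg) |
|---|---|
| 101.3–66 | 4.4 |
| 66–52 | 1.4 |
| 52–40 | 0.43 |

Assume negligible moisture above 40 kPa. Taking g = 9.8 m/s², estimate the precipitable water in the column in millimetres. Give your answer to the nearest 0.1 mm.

Precipitable water is the column-integrated vapour mass per unit area: PW = (1/g) Σ q̄ Δp, with q in kg/kg and Δp in Pa (1 kg/m² of water = 1 mm).
Layer 101.3–66 kPa: Δp = 353 hPa = 35300 Pa, q̄ = 0.0044 kg/kg → 0.0044 × 35300 / 9.8 = 15.85 mm
Layer 66–52 kPa: Δp = 140 hPa = 14000 Pa, q̄ = 0.0014 kg/kg → 0.0014 × 14000 / 9.8 = 2.00 mm
Layer 52–40 kPa: Δp = 120 hPa = 12000 Pa, q̄ = 0.00043 kg/kg → 0.00043 × 12000 / 9.8 = 0.53 mm
PW = 15.85 + 2.00 + 0.53 = 18.38 ≈ 18.4 mm.

PW ≈ 18.4 mm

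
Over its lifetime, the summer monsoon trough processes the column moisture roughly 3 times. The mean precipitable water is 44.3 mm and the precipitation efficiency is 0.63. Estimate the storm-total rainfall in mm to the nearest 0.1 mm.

rainfall ≈ 83.7 mm

Each cycle deposits ε × PW = 0.63 × 44.3 = 27.909 mm.
Over 3 cycles: 3 × 27.909 = 83.7 mm.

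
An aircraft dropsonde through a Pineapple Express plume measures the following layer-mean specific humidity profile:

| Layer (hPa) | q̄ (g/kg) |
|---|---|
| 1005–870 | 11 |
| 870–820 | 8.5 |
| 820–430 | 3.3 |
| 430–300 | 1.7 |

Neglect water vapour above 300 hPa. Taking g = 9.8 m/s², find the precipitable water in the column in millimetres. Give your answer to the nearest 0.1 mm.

PW ≈ 34.9 mm

Precipitable water is the column-integrated vapour mass per unit area: PW = (1/g) Σ q̄ Δp, with q in kg/kg and Δp in Pa (1 kg/m² of water = 1 mm).
Layer 1005–870 hPa: Δp = 135 hPa = 13500 Pa, q̄ = 0.011 kg/kg → 0.011 × 13500 / 9.8 = 15.15 mm
Layer 870–820 hPa: Δp = 50 hPa = 5000 Pa, q̄ = 0.0085 kg/kg → 0.0085 × 5000 / 9.8 = 4.34 mm
Layer 820–430 hPa: Δp = 390 hPa = 39000 Pa, q̄ = 0.0033 kg/kg → 0.0033 × 39000 / 9.8 = 13.13 mm
Layer 430–300 hPa: Δp = 130 hPa = 13000 Pa, q̄ = 0.0017 kg/kg → 0.0017 × 13000 / 9.8 = 2.26 mm
PW = 15.15 + 4.34 + 13.13 + 2.26 = 34.88 ≈ 34.9 mm.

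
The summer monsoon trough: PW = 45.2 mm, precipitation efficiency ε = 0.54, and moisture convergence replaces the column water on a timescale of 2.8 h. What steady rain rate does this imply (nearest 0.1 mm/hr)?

Each overturning extracts ε × PW = 0.54 × 45.2 = 24.408 mm.
Rate = ε·PW / τ = 24.408 / 2.8 h = 8.7 mm/hr.

R ≈ 8.7 mm/hr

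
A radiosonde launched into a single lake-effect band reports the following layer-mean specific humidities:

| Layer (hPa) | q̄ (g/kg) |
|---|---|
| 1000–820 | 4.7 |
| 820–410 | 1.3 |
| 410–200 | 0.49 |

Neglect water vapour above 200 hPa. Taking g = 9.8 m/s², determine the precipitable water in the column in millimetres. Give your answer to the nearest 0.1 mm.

Precipitable water is the column-integrated vapour mass per unit area: PW = (1/g) Σ q̄ Δp, with q in kg/kg and Δp in Pa (1 kg/m² of water = 1 mm).
Layer 1000–820 hPa: Δp = 180 hPa = 18000 Pa, q̄ = 0.0047 kg/kg → 0.0047 × 18000 / 9.8 = 8.63 mm
Layer 820–410 hPa: Δp = 410 hPa = 41000 Pa, q̄ = 0.0013 kg/kg → 0.0013 × 41000 / 9.8 = 5.44 mm
Layer 410–200 hPa: Δp = 210 hPa = 21000 Pa, q̄ = 0.00049 kg/kg → 0.00049 × 21000 / 9.8 = 1.05 mm
PW = 8.63 + 5.44 + 1.05 = 15.12 ≈ 15.1 mm.

PW ≈ 15.1 mm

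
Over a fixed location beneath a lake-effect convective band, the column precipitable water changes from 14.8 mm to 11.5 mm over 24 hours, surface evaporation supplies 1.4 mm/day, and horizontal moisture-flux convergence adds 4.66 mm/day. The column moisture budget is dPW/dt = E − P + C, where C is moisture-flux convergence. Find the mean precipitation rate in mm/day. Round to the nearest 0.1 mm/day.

dPW/dt = (11.5 − 14.8) mm / (24/24 day) = -3.300 mm/day.
P = E + C − dPW/dt = 1.4 + (4.66) − (-3.300) = 9.4 mm/day.

P ≈ 9.4 mm/day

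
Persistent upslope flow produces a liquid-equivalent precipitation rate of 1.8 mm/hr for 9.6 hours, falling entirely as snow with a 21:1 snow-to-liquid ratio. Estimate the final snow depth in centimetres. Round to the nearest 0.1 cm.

Liquid-equivalent depth = 1.8 × 9.6 = 17.28 mm.
Snow depth = 17.28 mm × 21 = 362.88 mm = 36.3 cm.

snow depth ≈ 36.3 cm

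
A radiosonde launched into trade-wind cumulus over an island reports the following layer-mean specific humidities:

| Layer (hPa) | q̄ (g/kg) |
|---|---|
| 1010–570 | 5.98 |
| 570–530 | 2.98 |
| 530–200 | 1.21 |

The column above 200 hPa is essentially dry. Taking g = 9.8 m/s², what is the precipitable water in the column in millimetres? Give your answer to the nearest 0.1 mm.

Precipitable water is the column-integrated vapour mass per unit area: PW = (1/g) Σ q̄ Δp, with q in kg/kg and Δp in Pa (1 kg/m² of water = 1 mm).
Layer 1010–570 hPa: Δp = 440 hPa = 44000 Pa, q̄ = 0.00598 kg/kg → 0.00598 × 44000 / 9.8 = 26.85 mm
Layer 570–530 hPa: Δp = 40 hPa = 4000 Pa, q̄ = 0.00298 kg/kg → 0.00298 × 4000 / 9.8 = 1.22 mm
Layer 530–200 hPa: Δp = 330 hPa = 33000 Pa, q̄ = 0.00121 kg/kg → 0.00121 × 33000 / 9.8 = 4.07 mm
PW = 26.85 + 1.22 + 4.07 = 32.14 ≈ 32.1 mm.

PW ≈ 32.1 mm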